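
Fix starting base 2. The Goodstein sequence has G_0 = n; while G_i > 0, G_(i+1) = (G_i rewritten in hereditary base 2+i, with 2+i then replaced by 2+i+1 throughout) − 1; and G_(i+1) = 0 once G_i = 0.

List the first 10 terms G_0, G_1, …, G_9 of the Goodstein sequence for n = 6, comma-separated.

G_0=6  [base 2] 2^2 + 2  →[2↦3]→  3^3 + 3 = 30  −1 ⇒ G_1=29
G_1=29  [base 3] 3^3 + 2  →[3↦4]→  4^4 + 2 = 258  −1 ⇒ G_2=257
G_2=257  [base 4] 4^4 + 1  →[4↦5]→  5^5 + 1 = 3126  −1 ⇒ G_3=3125
G_3=3125  [base 5] 5^5  →[5↦6]→  6^6 = 46656  −1 ⇒ G_4=46655
G_4=46655  [base 6] 5·6^5 + 5·6^4 + 5·6^3 + 5·6^2 + 5·6 + 5  →[6↦7]→  5·7^5 + 5·7^4 + 5·7^3 + 5·7^2 + 5·7 + 5 = 98040  −1 ⇒ G_5=98039
G_5=98039  [base 7] 5·7^5 + 5·7^4 + 5·7^3 + 5·7^2 + 5·7 + 4  →[7↦8]→  5·8^5 + 5·8^4 + 5·8^3 + 5·8^2 + 5·8 + 4 = 187244  −1 ⇒ G_6=187243
G_6=187243  [base 8] 5·8^5 + 5·8^4 + 5·8^3 + 5·8^2 + 5·8 + 3  →[8↦9]→  5·9^5 + 5·9^4 + 5·9^3 + 5·9^2 + 5·9 + 3 = 332148  −1 ⇒ G_7=332147
G_7=332147  [base 9] 5·9^5 + 5·9^4 + 5·9^3 + 5·9^2 + 5·9 + 2  →[9↦10]→  5·10^5 + 5·10^4 + 5·10^3 + 5·10^2 + 5·10 + 2 = 555552  −1 ⇒ G_8=555551
G_8=555551  [base 10] 5·10^5 + 5·10^4 + 5·10^3 + 5·10^2 + 5·10 + 1  →[10↦11]→  5·11^5 + 5·11^4 + 5·11^3 + 5·11^2 + 5·11 + 1 = 885776  −1 ⇒ G_9=885775

6, 29, 257, 3125, 46655, 98039, 187243, 332147, 555551, 885775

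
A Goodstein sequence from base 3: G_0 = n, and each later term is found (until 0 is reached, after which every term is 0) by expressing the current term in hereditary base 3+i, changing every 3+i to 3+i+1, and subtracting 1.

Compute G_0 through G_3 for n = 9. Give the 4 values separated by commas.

9, 15, 17, 19

G_0=9  [base 3] 3^2  →[3↦4]→  4^2 = 16  −1 ⇒ G_1=15
G_1=15  [base 4] 3·4 + 3  →[4↦5]→  3·5 + 3 = 18  −1 ⇒ G_2=17
G_2=17  [base 5] 3·5 + 2  →[5↦6]→  3·6 + 2 = 20  −1 ⇒ G_3=19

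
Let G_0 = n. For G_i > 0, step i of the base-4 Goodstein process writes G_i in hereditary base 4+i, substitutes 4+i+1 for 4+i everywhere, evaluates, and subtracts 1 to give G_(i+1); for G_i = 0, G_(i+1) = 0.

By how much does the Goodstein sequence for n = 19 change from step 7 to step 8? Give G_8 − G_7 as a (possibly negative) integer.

6

(0) 19|_4 = 4^2 + 3 ↦ 5^2 + 3|_5 = 28 ⇒ 27
(1) 27|_5 = 5^2 + 2 ↦ 6^2 + 2|_6 = 38 ⇒ 37
(2) 37|_6 = 6^2 + 1 ↦ 7^2 + 1|_7 = 50 ⇒ 49
(3) 49|_7 = 7^2 ↦ 8^2|_8 = 64 ⇒ 63
(4) 63|_8 = 7·8 + 7 ↦ 7·9 + 7|_9 = 70 ⇒ 69
(5) 69|_9 = 7·9 + 6 ↦ 7·10 + 6|_10 = 76 ⇒ 75
(6) 75|_10 = 7·10 + 5 ↦ 7·11 + 5|_11 = 82 ⇒ 81
(7) 81|_11 = 7·11 + 4 ↦ 7·12 + 4|_12 = 88 ⇒ 87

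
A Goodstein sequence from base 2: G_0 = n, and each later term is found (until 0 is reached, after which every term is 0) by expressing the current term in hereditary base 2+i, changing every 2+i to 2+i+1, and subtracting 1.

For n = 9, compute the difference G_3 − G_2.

base 2: 9 = 2^(2 + 1) + 1; at 3: 3^(3 + 1) + 1 = 82; next = 81
base 3: 81 = 3^(3 + 1); at 4: 4^(4 + 1) = 1024; next = 1023
base 4: 1023 = 3·4^4 + 3·4^3 + 3·4^2 + 3·4 + 3; at 5: 3·5^5 + 3·5^3 + 3·5^2 + 3·5 + 3 = 9843; next = 9842

8819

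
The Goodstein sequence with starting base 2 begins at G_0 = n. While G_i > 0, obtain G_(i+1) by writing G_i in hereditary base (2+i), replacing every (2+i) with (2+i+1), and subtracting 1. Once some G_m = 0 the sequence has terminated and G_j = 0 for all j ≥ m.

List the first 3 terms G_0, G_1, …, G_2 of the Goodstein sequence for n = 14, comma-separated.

14, 110, 1281

G_0 = 14. HB_2(14) = 2^(2 + 1) + 2^2 + 2. Bump = 111. G_1 = 110.
G_1 = 110. HB_3(110) = 3^(3 + 1) + 3^3 + 2. Bump = 1282. G_2 = 1281.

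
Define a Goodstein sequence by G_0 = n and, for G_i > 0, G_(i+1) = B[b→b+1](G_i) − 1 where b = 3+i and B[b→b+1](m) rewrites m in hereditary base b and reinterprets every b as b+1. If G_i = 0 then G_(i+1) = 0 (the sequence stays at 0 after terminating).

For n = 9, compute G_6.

24

[0] 9 ≡ 3^2 (base 3). Lift 4: 16. −1: 15.
[1] 15 ≡ 3·4 + 3 (base 4). Lift 5: 18. −1: 17.
[2] 17 ≡ 3·5 + 2 (base 5). Lift 6: 20. −1: 19.
[3] 19 ≡ 3·6 + 1 (base 6). Lift 7: 22. −1: 21.
[4] 21 ≡ 3·7 (base 7). Lift 8: 24. −1: 23.
[5] 23 ≡ 2·8 + 7 (base 8). Lift 9: 25. −1: 24.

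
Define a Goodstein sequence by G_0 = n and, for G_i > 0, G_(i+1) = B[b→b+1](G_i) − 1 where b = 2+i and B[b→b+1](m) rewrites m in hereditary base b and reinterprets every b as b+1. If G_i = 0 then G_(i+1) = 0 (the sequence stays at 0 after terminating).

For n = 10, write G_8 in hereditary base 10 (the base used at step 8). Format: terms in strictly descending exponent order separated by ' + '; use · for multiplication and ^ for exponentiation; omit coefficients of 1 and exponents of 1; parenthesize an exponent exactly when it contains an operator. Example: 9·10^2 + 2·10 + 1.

step 0: 10 = 2^(2 + 1) + 2; sub 3 for 2: 3^(3 + 1) + 3; = 84; G_1 = 84−1 = 83
step 1: 83 = 3^(3 + 1) + 2; sub 4 for 3: 4^(4 + 1) + 2; = 1026; G_2 = 1026−1 = 1025
step 2: 1025 = 4^(4 + 1) + 1; sub 5 for 4: 5^(5 + 1) + 1; = 15626; G_3 = 15626−1 = 15625
step 3: 15625 = 5^(5 + 1); sub 6 for 5: 6^(6 + 1); = 279936; G_4 = 279936−1 = 279935
step 4: 279935 = 5·6^6 + 5·6^5 + 5·6^4 + 5·6^3 + 5·6^2 + 5·6 + 5; sub 7 for 6: 5·7^7 + 5·7^5 + 5·7^4 + 5·7^3 + 5·7^2 + 5·7 + 5; = 4215755; G_5 = 4215755−1 = 4215754
step 5: 4215754 = 5·7^7 + 5·7^5 + 5·7^4 + 5·7^3 + 5·7^2 + 5·7 + 4; sub 8 for 7: 5·8^8 + 5·8^5 + 5·8^4 + 5·8^3 + 5·8^2 + 5·8 + 4; = 84073324; G_6 = 84073324−1 = 84073323
step 6: 84073323 = 5·8^8 + 5·8^5 + 5·8^4 + 5·8^3 + 5·8^2 + 5·8 + 3; sub 9 for 8: 5·9^9 + 5·9^5 + 5·9^4 + 5·9^3 + 5·9^2 + 5·9 + 3; = 1937434593; G_7 = 1937434593−1 = 1937434592
step 7: 1937434592 = 5·9^9 + 5·9^5 + 5·9^4 + 5·9^3 + 5·9^2 + 5·9 + 2; sub 10 for 9: 5·10^10 + 5·10^5 + 5·10^4 + 5·10^3 + 5·10^2 + 5·10 + 2; = 50000555552; G_8 = 50000555552−1 = 50000555551
step 8: 50000555551 = 5·10^10 + 5·10^5 + 5·10^4 + 5·10^3 + 5·10^2 + 5·10 + 1; sub 11 for 10: 5·11^11 + 5·11^5 + 5·11^4 + 5·11^3 + 5·11^2 + 5·11 + 1; = 1426559238831; G_9 = 1426559238831−1 = 1426559238830

5·10^10 + 5·10^5 + 5·10^4 + 5·10^3 + 5·10^2 + 5·10 + 1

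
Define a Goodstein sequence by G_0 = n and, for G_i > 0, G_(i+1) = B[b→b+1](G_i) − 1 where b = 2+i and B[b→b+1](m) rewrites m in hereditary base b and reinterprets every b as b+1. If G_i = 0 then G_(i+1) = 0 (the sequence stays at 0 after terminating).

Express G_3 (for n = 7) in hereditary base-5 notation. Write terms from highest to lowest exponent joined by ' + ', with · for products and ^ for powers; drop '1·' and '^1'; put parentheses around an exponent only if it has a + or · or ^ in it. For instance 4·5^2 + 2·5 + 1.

G_0=7  [base 2] 2^2 + 2 + 1  →[2↦3]→  3^3 + 3 + 1 = 31  −1 ⇒ G_1=30
G_1=30  [base 3] 3^3 + 3  →[3↦4]→  4^4 + 4 = 260  −1 ⇒ G_2=259
G_2=259  [base 4] 4^4 + 3  →[4↦5]→  5^5 + 3 = 3128  −1 ⇒ G_3=3127

5^5 + 2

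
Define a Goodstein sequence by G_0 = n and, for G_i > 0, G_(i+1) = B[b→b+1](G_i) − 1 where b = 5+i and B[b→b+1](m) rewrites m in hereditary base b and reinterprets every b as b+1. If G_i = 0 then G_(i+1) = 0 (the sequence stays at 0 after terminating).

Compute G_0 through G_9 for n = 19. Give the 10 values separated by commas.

step 0: 19 = 3·5 + 4; sub 6 for 5: 3·6 + 4; = 22; G_1 = 22−1 = 21
step 1: 21 = 3·6 + 3; sub 7 for 6: 3·7 + 3; = 24; G_2 = 24−1 = 23
step 2: 23 = 3·7 + 2; sub 8 for 7: 3·8 + 2; = 26; G_3 = 26−1 = 25
step 3: 25 = 3·8 + 1; sub 9 for 8: 3·9 + 1; = 28; G_4 = 28−1 = 27
step 4: 27 = 3·9; sub 10 for 9: 3·10; = 30; G_5 = 30−1 = 29
step 5: 29 = 2·10 + 9; sub 11 for 10: 2·11 + 9; = 31; G_6 = 31−1 = 30
step 6: 30 = 2·11 + 8; sub 12 for 11: 2·12 + 8; = 32; G_7 = 32−1 = 31
step 7: 31 = 2·12 + 7; sub 13 for 12: 2·13 + 7; = 33; G_8 = 33−1 = 32
step 8: 32 = 2·13 + 6; sub 14 for 13: 2·14 + 6; = 34; G_9 = 34−1 = 33

19, 21, 23, 25, 27, 29, 30, 31, 32, 33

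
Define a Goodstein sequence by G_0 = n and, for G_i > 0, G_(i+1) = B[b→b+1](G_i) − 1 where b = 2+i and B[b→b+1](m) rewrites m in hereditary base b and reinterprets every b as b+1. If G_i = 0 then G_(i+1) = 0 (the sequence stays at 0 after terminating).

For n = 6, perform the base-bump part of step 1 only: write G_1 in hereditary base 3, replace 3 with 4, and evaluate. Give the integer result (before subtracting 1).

258

6 —HB2→ 2^2 + 2 —bump→ 3^3 + 3 = 30 —(−1)→ 29
29 —HB3→ 3^3 + 2 —bump→ 4^4 + 2 = 258 —(−1)→ 257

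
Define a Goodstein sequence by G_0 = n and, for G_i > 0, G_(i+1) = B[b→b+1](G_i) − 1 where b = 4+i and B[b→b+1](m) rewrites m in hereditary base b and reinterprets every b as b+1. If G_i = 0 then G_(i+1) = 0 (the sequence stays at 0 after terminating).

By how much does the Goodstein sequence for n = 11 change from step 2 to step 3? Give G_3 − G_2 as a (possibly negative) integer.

(0) 11|_4 = 2·4 + 3 ↦ 2·5 + 3|_5 = 13 ⇒ 12
(1) 12|_5 = 2·5 + 2 ↦ 2·6 + 2|_6 = 14 ⇒ 13
(2) 13|_6 = 2·6 + 1 ↦ 2·7 + 1|_7 = 15 ⇒ 14

1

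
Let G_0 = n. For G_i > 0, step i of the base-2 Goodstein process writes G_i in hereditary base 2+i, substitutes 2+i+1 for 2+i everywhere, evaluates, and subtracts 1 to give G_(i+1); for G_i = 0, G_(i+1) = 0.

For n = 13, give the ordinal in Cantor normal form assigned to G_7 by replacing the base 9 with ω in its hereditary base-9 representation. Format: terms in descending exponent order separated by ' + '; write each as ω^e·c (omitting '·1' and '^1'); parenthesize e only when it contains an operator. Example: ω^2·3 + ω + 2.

G_0 = 13. HB_2(13) = 2^(2 + 1) + 2^2 + 1. Bump = 109. G_1 = 108.
G_1 = 108. HB_3(108) = 3^(3 + 1) + 3^3. Bump = 1280. G_2 = 1279.
G_2 = 1279. HB_4(1279) = 4^(4 + 1) + 3·4^3 + 3·4^2 + 3·4 + 3. Bump = 16093. G_3 = 16092.
G_3 = 16092. HB_5(16092) = 5^(5 + 1) + 3·5^3 + 3·5^2 + 3·5 + 2. Bump = 280712. G_4 = 280711.
G_4 = 280711. HB_6(280711) = 6^(6 + 1) + 3·6^3 + 3·6^2 + 3·6 + 1. Bump = 5765999. G_5 = 5765998.
G_5 = 5765998. HB_7(5765998) = 7^(7 + 1) + 3·7^3 + 3·7^2 + 3·7. Bump = 134219480. G_6 = 134219479.
G_6 = 134219479. HB_8(134219479) = 8^(8 + 1) + 3·8^3 + 3·8^2 + 2·8 + 7. Bump = 3486786856. G_7 = 3486786855.
G_7 = 3486786855. HB_9(3486786855) = 9^(9 + 1) + 3·9^3 + 3·9^2 + 2·9 + 6. Bump = 100000003326. G_8 = 100000003325.

ω^(ω + 1) + ω^3·3 + ω^2·3 + ω·2 + 6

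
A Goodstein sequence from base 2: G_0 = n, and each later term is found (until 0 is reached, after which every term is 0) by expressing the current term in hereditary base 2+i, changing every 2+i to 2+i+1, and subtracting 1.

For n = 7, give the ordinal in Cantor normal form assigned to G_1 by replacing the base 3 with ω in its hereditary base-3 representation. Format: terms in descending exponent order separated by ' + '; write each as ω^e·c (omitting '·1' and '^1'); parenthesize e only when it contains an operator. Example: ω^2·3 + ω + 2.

[0] 7 ≡ 2^2 + 2 + 1 (base 2). Lift 3: 31. −1: 30.
[1] 30 ≡ 3^3 + 3 (base 3). Lift 4: 260. −1: 259.

ω^ω + ω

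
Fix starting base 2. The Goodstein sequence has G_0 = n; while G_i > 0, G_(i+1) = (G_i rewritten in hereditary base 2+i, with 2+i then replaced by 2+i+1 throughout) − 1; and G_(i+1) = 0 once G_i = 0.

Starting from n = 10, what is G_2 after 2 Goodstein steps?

1025

[0] 10 ≡ 2^(2 + 1) + 2 (base 2). Lift 3: 84. −1: 83.
[1] 83 ≡ 3^(3 + 1) + 2 (base 3). Lift 4: 1026. −1: 1025.
[2] 1025 ≡ 4^(4 + 1) + 1 (base 4). Lift 5: 15626. −1: 15625.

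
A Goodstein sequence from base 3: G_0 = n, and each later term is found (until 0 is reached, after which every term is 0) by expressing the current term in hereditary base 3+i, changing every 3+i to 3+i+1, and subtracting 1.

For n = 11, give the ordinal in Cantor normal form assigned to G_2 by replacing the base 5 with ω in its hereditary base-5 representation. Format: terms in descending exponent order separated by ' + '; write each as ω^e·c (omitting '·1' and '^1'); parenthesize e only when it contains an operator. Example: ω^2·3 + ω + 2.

ω^2

G_0=11  [base 3] 3^2 + 2  →[3↦4]→  4^2 + 2 = 18  −1 ⇒ G_1=17
G_1=17  [base 4] 4^2 + 1  →[4↦5]→  5^2 + 1 = 26  −1 ⇒ G_2=25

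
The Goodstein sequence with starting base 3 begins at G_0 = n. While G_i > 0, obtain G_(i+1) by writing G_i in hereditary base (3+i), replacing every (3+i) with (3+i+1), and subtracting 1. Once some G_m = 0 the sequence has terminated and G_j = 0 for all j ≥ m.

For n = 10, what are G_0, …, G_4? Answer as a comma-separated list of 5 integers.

10, 16, 24, 27, 30

i=0: 10 = 3^2 + 1 (b=3); 3→4: 4^2 + 1 = 17; 17−1 = 16
i=1: 16 = 4^2 (b=4); 4→5: 5^2 = 25; 25−1 = 24
i=2: 24 = 4·5 + 4 (b=5); 5→6: 4·6 + 4 = 28; 28−1 = 27
i=3: 27 = 4·6 + 3 (b=6); 6→7: 4·7 + 3 = 31; 31−1 = 30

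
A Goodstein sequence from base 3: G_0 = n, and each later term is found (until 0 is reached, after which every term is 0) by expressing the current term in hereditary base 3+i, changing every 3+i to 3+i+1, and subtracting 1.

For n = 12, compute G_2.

i=0: 12 = 3^2 + 3 (b=3); 3→4: 4^2 + 4 = 20; 20−1 = 19
i=1: 19 = 4^2 + 3 (b=4); 4→5: 5^2 + 3 = 28; 28−1 = 27

27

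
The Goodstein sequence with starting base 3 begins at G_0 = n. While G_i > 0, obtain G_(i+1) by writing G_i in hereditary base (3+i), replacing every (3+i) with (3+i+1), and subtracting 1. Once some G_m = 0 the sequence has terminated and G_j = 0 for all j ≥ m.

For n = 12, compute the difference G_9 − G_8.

12 —HB3→ 3^2 + 3 —bump→ 4^2 + 4 = 20 —(−1)→ 19
19 —HB4→ 4^2 + 3 —bump→ 5^2 + 3 = 28 —(−1)→ 27
27 —HB5→ 5^2 + 2 —bump→ 6^2 + 2 = 38 —(−1)→ 37
37 —HB6→ 6^2 + 1 —bump→ 7^2 + 1 = 50 —(−1)→ 49
49 —HB7→ 7^2 —bump→ 8^2 = 64 —(−1)→ 63
63 —HB8→ 7·8 + 7 —bump→ 7·9 + 7 = 70 —(−1)→ 69
69 —HB9→ 7·9 + 6 —bump→ 7·10 + 6 = 76 —(−1)→ 75
75 —HB10→ 7·10 + 5 —bump→ 7·11 + 5 = 82 —(−1)→ 81
81 —HB11→ 7·11 + 4 —bump→ 7·12 + 4 = 88 —(−1)→ 87

6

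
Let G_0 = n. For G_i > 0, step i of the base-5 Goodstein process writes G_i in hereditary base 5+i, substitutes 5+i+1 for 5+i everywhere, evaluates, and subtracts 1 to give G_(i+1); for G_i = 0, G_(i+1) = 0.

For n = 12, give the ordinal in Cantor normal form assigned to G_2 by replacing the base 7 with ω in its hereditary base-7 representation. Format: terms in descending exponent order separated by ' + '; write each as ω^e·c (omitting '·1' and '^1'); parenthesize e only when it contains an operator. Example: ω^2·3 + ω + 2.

12 —HB5→ 2·5 + 2 —bump→ 2·6 + 2 = 14 —(−1)→ 13
13 —HB6→ 2·6 + 1 —bump→ 2·7 + 1 = 15 —(−1)→ 14
14 —HB7→ 2·7 —bump→ 2·8 = 16 —(−1)→ 15

ω·2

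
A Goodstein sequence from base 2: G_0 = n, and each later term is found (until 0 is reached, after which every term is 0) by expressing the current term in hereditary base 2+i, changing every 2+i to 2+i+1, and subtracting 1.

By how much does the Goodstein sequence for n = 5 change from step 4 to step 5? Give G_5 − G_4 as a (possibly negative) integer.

step 0: 5 = 2^2 + 1; sub 3 for 2: 3^3 + 1; = 28; G_1 = 28−1 = 27
step 1: 27 = 3^3; sub 4 for 3: 4^4; = 256; G_2 = 256−1 = 255
step 2: 255 = 3·4^3 + 3·4^2 + 3·4 + 3; sub 5 for 4: 3·5^3 + 3·5^2 + 3·5 + 3; = 468; G_3 = 468−1 = 467
step 3: 467 = 3·5^3 + 3·5^2 + 3·5 + 2; sub 6 for 5: 3·6^3 + 3·6^2 + 3·6 + 2; = 776; G_4 = 776−1 = 775
step 4: 775 = 3·6^3 + 3·6^2 + 3·6 + 1; sub 7 for 6: 3·7^3 + 3·7^2 + 3·7 + 1; = 1198; G_5 = 1198−1 = 1197

422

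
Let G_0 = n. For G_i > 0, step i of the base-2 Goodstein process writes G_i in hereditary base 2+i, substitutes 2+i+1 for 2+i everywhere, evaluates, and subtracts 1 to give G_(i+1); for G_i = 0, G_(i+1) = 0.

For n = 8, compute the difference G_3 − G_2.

(0) 8|_2 = 2^(2 + 1) ↦ 3^(3 + 1)|_3 = 81 ⇒ 80
(1) 80|_3 = 2·3^3 + 2·3^2 + 2·3 + 2 ↦ 2·4^4 + 2·4^2 + 2·4 + 2|_4 = 554 ⇒ 553
(2) 553|_4 = 2·4^4 + 2·4^2 + 2·4 + 1 ↦ 2·5^5 + 2·5^2 + 2·5 + 1|_5 = 6311 ⇒ 6310

5757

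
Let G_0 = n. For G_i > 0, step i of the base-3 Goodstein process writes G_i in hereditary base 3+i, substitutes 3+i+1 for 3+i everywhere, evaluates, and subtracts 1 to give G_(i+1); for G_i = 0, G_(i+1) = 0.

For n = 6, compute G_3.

[0] 6 ≡ 2·3 (base 3). Lift 4: 8. −1: 7.
[1] 7 ≡ 4 + 3 (base 4). Lift 5: 8. −1: 7.
[2] 7 ≡ 5 + 2 (base 5). Lift 6: 8. −1: 7.
[3] 7 ≡ 6 + 1 (base 6). Lift 7: 8. −1: 7.

7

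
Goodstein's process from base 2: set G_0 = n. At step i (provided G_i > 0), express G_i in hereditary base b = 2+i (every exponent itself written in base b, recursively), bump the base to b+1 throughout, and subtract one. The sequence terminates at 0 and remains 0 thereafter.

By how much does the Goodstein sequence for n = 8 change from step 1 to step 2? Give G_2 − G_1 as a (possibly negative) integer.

step 0: 8 = 2^(2 + 1); sub 3 for 2: 3^(3 + 1); = 81; G_1 = 81−1 = 80
step 1: 80 = 2·3^3 + 2·3^2 + 2·3 + 2; sub 4 for 3: 2·4^4 + 2·4^2 + 2·4 + 2; = 554; G_2 = 554−1 = 553

473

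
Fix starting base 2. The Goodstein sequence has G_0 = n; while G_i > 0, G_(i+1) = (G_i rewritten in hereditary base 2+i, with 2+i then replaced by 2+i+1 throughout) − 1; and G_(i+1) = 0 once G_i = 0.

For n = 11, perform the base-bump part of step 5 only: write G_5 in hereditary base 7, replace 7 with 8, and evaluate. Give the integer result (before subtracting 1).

134217728

base 2: 11 = 2^(2 + 1) + 2 + 1; at 3: 3^(3 + 1) + 3 + 1 = 85; next = 84
base 3: 84 = 3^(3 + 1) + 3; at 4: 4^(4 + 1) + 4 = 1028; next = 1027
base 4: 1027 = 4^(4 + 1) + 3; at 5: 5^(5 + 1) + 3 = 15628; next = 15627
base 5: 15627 = 5^(5 + 1) + 2; at 6: 6^(6 + 1) + 2 = 279938; next = 279937
base 6: 279937 = 6^(6 + 1) + 1; at 7: 7^(7 + 1) + 1 = 5764802; next = 5764801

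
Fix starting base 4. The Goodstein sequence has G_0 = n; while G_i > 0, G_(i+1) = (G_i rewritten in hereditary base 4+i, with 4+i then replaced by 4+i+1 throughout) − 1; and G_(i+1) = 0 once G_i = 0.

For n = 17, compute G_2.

35

G_0=17  [base 4] 4^2 + 1  →[4↦5]→  5^2 + 1 = 26  −1 ⇒ G_1=25
G_1=25  [base 5] 5^2  →[5↦6]→  6^2 = 36  −1 ⇒ G_2=35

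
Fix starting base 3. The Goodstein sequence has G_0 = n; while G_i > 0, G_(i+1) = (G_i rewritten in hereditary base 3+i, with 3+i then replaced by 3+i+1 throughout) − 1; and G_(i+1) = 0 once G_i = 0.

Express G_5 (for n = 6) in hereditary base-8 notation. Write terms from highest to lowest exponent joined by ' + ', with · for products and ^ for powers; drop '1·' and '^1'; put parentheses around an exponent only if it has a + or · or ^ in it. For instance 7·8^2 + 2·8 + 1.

step 0: 6 = 2·3; sub 4 for 3: 2·4; = 8; G_1 = 8−1 = 7
step 1: 7 = 4 + 3; sub 5 for 4: 5 + 3; = 8; G_2 = 8−1 = 7
step 2: 7 = 5 + 2; sub 6 for 5: 6 + 2; = 8; G_3 = 8−1 = 7
step 3: 7 = 6 + 1; sub 7 for 6: 7 + 1; = 8; G_4 = 8−1 = 7
step 4: 7 = 7; sub 8 for 7: 8; = 8; G_5 = 8−1 = 7

7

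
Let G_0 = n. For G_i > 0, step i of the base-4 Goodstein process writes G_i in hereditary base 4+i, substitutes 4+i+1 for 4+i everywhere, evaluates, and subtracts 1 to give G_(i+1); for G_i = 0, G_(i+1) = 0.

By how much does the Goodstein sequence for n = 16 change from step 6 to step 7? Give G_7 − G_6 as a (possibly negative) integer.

i=0: 16 = 4^2 (b=4); 4→5: 5^2 = 25; 25−1 = 24
i=1: 24 = 4·5 + 4 (b=5); 5→6: 4·6 + 4 = 28; 28−1 = 27
i=2: 27 = 4·6 + 3 (b=6); 6→7: 4·7 + 3 = 31; 31−1 = 30
i=3: 30 = 4·7 + 2 (b=7); 7→8: 4·8 + 2 = 34; 34−1 = 33
i=4: 33 = 4·8 + 1 (b=8); 8→9: 4·9 + 1 = 37; 37−1 = 36
i=5: 36 = 4·9 (b=9); 9→10: 4·10 = 40; 40−1 = 39
i=6: 39 = 3·10 + 9 (b=10); 10→11: 3·11 + 9 = 42; 42−1 = 41

2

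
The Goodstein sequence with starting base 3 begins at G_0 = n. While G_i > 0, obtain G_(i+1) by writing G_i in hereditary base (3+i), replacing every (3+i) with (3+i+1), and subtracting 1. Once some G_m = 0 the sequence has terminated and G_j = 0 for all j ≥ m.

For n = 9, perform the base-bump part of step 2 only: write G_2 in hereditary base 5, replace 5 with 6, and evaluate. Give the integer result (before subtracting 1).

(0) 9|_3 = 3^2 ↦ 4^2|_4 = 16 ⇒ 15
(1) 15|_4 = 3·4 + 3 ↦ 3·5 + 3|_5 = 18 ⇒ 17
(2) 17|_5 = 3·5 + 2 ↦ 3·6 + 2|_6 = 20 ⇒ 19

20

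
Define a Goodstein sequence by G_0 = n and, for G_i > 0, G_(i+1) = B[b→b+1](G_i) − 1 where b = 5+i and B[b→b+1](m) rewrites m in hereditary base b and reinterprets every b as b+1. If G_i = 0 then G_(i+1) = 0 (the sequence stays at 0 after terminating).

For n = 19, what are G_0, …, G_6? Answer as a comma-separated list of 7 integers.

[0] 19 ≡ 3·5 + 4 (base 5). Lift 6: 22. −1: 21.
[1] 21 ≡ 3·6 + 3 (base 6). Lift 7: 24. −1: 23.
[2] 23 ≡ 3·7 + 2 (base 7). Lift 8: 26. −1: 25.
[3] 25 ≡ 3·8 + 1 (base 8). Lift 9: 28. −1: 27.
[4] 27 ≡ 3·9 (base 9). Lift 10: 30. −1: 29.
[5] 29 ≡ 2·10 + 9 (base 10). Lift 11: 31. −1: 30.

19, 21, 23, 25, 27, 29, 30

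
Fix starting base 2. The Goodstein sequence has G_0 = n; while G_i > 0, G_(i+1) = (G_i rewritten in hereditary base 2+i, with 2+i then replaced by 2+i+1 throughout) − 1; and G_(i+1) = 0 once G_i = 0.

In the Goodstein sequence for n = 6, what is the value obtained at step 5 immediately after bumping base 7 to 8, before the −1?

i=0: 6 = 2^2 + 2 (b=2); 2→3: 3^3 + 3 = 30; 30−1 = 29
i=1: 29 = 3^3 + 2 (b=3); 3→4: 4^4 + 2 = 258; 258−1 = 257
i=2: 257 = 4^4 + 1 (b=4); 4→5: 5^5 + 1 = 3126; 3126−1 = 3125
i=3: 3125 = 5^5 (b=5); 5→6: 6^6 = 46656; 46656−1 = 46655
i=4: 46655 = 5·6^5 + 5·6^4 + 5·6^3 + 5·6^2 + 5·6 + 5 (b=6); 6→7: 5·7^5 + 5·7^4 + 5·7^3 + 5·7^2 + 5·7 + 5 = 98040; 98040−1 = 98039
i=5: 98039 = 5·7^5 + 5·7^4 + 5·7^3 + 5·7^2 + 5·7 + 4 (b=7); 7→8: 5·8^5 + 5·8^4 + 5·8^3 + 5·8^2 + 5·8 + 4 = 187244; 187244−1 = 187243

187244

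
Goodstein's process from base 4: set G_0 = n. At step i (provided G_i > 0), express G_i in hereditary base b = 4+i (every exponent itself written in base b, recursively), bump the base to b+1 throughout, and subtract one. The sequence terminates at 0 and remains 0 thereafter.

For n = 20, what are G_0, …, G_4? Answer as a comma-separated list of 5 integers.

20, 29, 39, 51, 65

[0] 20 ≡ 4^2 + 4 (base 4). Lift 5: 30. −1: 29.
[1] 29 ≡ 5^2 + 4 (base 5). Lift 6: 40. −1: 39.
[2] 39 ≡ 6^2 + 3 (base 6). Lift 7: 52. −1: 51.
[3] 51 ≡ 7^2 + 2 (base 7). Lift 8: 66. −1: 65.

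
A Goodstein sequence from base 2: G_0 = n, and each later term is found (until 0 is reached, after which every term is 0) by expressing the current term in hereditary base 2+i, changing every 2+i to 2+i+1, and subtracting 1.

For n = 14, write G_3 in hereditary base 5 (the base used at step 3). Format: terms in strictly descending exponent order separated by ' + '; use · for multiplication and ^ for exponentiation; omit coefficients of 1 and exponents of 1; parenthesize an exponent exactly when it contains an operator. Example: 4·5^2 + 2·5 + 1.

5^(5 + 1) + 5^5

G_0=14  [base 2] 2^(2 + 1) + 2^2 + 2  →[2↦3]→  3^(3 + 1) + 3^3 + 3 = 111  −1 ⇒ G_1=110
G_1=110  [base 3] 3^(3 + 1) + 3^3 + 2  →[3↦4]→  4^(4 + 1) + 4^4 + 2 = 1282  −1 ⇒ G_2=1281
G_2=1281  [base 4] 4^(4 + 1) + 4^4 + 1  →[4↦5]→  5^(5 + 1) + 5^5 + 1 = 18751  −1 ⇒ G_3=18750
G_3=18750  [base 5] 5^(5 + 1) + 5^5  →[5↦6]→  6^(6 + 1) + 6^6 = 326592  −1 ⇒ G_4=326591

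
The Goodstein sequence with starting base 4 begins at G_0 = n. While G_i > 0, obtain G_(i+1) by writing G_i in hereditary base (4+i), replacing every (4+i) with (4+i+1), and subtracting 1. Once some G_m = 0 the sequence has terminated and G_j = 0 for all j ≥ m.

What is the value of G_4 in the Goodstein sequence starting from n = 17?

43

(0) 17|_4 = 4^2 + 1 ↦ 5^2 + 1|_5 = 26 ⇒ 25
(1) 25|_5 = 5^2 ↦ 6^2|_6 = 36 ⇒ 35
(2) 35|_6 = 5·6 + 5 ↦ 5·7 + 5|_7 = 40 ⇒ 39
(3) 39|_7 = 5·7 + 4 ↦ 5·8 + 4|_8 = 44 ⇒ 43
(4) 43|_8 = 5·8 + 3 ↦ 5·9 + 3|_9 = 48 ⇒ 47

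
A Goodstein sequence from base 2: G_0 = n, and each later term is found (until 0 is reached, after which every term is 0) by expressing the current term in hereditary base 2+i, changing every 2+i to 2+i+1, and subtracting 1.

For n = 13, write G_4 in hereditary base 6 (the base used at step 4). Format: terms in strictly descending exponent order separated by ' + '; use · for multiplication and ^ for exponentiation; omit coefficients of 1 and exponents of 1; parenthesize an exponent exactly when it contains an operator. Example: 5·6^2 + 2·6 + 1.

13 —HB2→ 2^(2 + 1) + 2^2 + 1 —bump→ 3^(3 + 1) + 3^3 + 1 = 109 —(−1)→ 108
108 —HB3→ 3^(3 + 1) + 3^3 —bump→ 4^(4 + 1) + 4^4 = 1280 —(−1)→ 1279
1279 —HB4→ 4^(4 + 1) + 3·4^3 + 3·4^2 + 3·4 + 3 —bump→ 5^(5 + 1) + 3·5^3 + 3·5^2 + 3·5 + 3 = 16093 —(−1)→ 16092
16092 —HB5→ 5^(5 + 1) + 3·5^3 + 3·5^2 + 3·5 + 2 —bump→ 6^(6 + 1) + 3·6^3 + 3·6^2 + 3·6 + 2 = 280712 —(−1)→ 280711

6^(6 + 1) + 3·6^3 + 3·6^2 + 3·6 + 1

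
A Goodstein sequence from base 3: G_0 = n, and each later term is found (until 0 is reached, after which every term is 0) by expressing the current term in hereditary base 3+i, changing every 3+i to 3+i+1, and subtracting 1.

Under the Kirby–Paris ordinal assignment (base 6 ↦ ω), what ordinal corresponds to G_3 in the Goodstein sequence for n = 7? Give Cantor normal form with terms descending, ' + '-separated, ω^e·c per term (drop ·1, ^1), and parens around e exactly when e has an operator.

G_0=7  [base 3] 2·3 + 1  →[3↦4]→  2·4 + 1 = 9  −1 ⇒ G_1=8
G_1=8  [base 4] 2·4  →[4↦5]→  2·5 = 10  −1 ⇒ G_2=9
G_2=9  [base 5] 5 + 4  →[5↦6]→  6 + 4 = 10  −1 ⇒ G_3=9
G_3=9  [base 6] 6 + 3  →[6↦7]→  7 + 3 = 10  −1 ⇒ G_4=9

ω + 3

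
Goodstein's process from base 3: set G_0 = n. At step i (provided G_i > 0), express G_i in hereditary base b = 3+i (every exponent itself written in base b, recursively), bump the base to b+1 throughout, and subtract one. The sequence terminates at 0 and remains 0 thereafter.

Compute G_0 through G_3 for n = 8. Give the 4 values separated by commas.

step 0: 8 = 2·3 + 2; sub 4 for 3: 2·4 + 2; = 10; G_1 = 10−1 = 9
step 1: 9 = 2·4 + 1; sub 5 for 4: 2·5 + 1; = 11; G_2 = 11−1 = 10
step 2: 10 = 2·5; sub 6 for 5: 2·6; = 12; G_3 = 12−1 = 11

8, 9, 10, 11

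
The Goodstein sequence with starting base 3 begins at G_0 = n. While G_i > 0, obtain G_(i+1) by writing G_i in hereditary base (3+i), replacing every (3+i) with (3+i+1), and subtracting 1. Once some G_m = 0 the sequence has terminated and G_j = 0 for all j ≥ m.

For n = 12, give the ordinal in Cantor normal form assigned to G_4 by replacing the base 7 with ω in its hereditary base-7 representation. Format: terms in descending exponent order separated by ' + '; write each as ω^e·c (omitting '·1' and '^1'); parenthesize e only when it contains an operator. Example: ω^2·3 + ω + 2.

ω^2

12 —HB3→ 3^2 + 3 —bump→ 4^2 + 4 = 20 —(−1)→ 19
19 —HB4→ 4^2 + 3 —bump→ 5^2 + 3 = 28 —(−1)→ 27
27 —HB5→ 5^2 + 2 —bump→ 6^2 + 2 = 38 —(−1)→ 37
37 —HB6→ 6^2 + 1 —bump→ 7^2 + 1 = 50 —(−1)→ 49
49 —HB7→ 7^2 —bump→ 8^2 = 64 —(−1)→ 63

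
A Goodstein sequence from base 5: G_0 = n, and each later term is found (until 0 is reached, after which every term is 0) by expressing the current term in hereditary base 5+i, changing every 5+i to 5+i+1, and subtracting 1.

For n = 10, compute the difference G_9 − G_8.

base 5: 10 = 2·5; at 6: 2·6 = 12; next = 11
base 6: 11 = 6 + 5; at 7: 7 + 5 = 12; next = 11
base 7: 11 = 7 + 4; at 8: 8 + 4 = 12; next = 11
base 8: 11 = 8 + 3; at 9: 9 + 3 = 12; next = 11
base 9: 11 = 9 + 2; at 10: 10 + 2 = 12; next = 11
base 10: 11 = 10 + 1; at 11: 11 + 1 = 12; next = 11
base 11: 11 = 11; at 12: 12 = 12; next = 11
base 12: 11 = 11; at 13: 11 = 11; next = 10
base 13: 10 = 10; at 14: 10 = 10; next = 9

-1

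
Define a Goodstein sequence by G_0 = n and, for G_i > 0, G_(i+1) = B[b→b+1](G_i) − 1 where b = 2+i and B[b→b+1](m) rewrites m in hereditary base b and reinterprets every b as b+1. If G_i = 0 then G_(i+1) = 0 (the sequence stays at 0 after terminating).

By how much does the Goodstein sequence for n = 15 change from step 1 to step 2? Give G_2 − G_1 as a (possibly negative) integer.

1172

step 0: 15 = 2^(2 + 1) + 2^2 + 2 + 1; sub 3 for 2: 3^(3 + 1) + 3^3 + 3 + 1; = 112; G_1 = 112−1 = 111
step 1: 111 = 3^(3 + 1) + 3^3 + 3; sub 4 for 3: 4^(4 + 1) + 4^4 + 4; = 1284; G_2 = 1284−1 = 1283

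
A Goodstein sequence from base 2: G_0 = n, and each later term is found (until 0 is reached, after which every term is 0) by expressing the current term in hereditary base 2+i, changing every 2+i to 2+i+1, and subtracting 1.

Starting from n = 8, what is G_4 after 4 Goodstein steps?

G_0 = 8. HB_2(8) = 2^(2 + 1). Bump = 81. G_1 = 80.
G_1 = 80. HB_3(80) = 2·3^3 + 2·3^2 + 2·3 + 2. Bump = 554. G_2 = 553.
G_2 = 553. HB_4(553) = 2·4^4 + 2·4^2 + 2·4 + 1. Bump = 6311. G_3 = 6310.
G_3 = 6310. HB_5(6310) = 2·5^5 + 2·5^2 + 2·5. Bump = 93396. G_4 = 93395.
G_4 = 93395. HB_6(93395) = 2·6^6 + 2·6^2 + 6 + 5. Bump = 1647196. G_5 = 1647195.

93395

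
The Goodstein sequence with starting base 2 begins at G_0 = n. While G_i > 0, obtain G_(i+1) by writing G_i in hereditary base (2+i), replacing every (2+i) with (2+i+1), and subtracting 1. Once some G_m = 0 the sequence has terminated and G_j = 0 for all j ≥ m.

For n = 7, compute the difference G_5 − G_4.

776886

7 —HB2→ 2^2 + 2 + 1 —bump→ 3^3 + 3 + 1 = 31 —(−1)→ 30
30 —HB3→ 3^3 + 3 —bump→ 4^4 + 4 = 260 —(−1)→ 259
259 —HB4→ 4^4 + 3 —bump→ 5^5 + 3 = 3128 —(−1)→ 3127
3127 —HB5→ 5^5 + 2 —bump→ 6^6 + 2 = 46658 —(−1)→ 46657
46657 —HB6→ 6^6 + 1 —bump→ 7^7 + 1 = 823544 —(−1)→ 823543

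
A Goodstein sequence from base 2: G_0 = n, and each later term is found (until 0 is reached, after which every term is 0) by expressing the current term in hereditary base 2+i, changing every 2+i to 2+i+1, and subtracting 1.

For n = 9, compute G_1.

81

G_0 = 9. HB_2(9) = 2^(2 + 1) + 1. Bump = 82. G_1 = 81.
G_1 = 81. HB_3(81) = 3^(3 + 1). Bump = 1024. G_2 = 1023.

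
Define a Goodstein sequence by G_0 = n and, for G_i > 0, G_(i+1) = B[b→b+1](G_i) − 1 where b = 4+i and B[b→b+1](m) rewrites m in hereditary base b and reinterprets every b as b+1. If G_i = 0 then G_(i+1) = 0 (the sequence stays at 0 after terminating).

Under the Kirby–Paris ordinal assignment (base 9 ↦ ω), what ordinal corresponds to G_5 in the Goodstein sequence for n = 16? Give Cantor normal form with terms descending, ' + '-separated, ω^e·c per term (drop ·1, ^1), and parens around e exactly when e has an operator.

ω·4

base 4: 16 = 4^2; at 5: 5^2 = 25; next = 24
base 5: 24 = 4·5 + 4; at 6: 4·6 + 4 = 28; next = 27
base 6: 27 = 4·6 + 3; at 7: 4·7 + 3 = 31; next = 30
base 7: 30 = 4·7 + 2; at 8: 4·8 + 2 = 34; next = 33
base 8: 33 = 4·8 + 1; at 9: 4·9 + 1 = 37; next = 36
base 9: 36 = 4·9; at 10: 4·10 = 40; next = 39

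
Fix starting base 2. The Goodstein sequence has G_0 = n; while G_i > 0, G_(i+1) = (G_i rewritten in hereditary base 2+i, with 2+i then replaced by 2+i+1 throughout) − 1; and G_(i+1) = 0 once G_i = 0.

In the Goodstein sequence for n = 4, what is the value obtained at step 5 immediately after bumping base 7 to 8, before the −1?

140

4 —HB2→ 2^2 —bump→ 3^3 = 27 —(−1)→ 26
26 —HB3→ 2·3^2 + 2·3 + 2 —bump→ 2·4^2 + 2·4 + 2 = 42 —(−1)→ 41
41 —HB4→ 2·4^2 + 2·4 + 1 —bump→ 2·5^2 + 2·5 + 1 = 61 —(−1)→ 60
60 —HB5→ 2·5^2 + 2·5 —bump→ 2·6^2 + 2·6 = 84 —(−1)→ 83
83 —HB6→ 2·6^2 + 6 + 5 —bump→ 2·7^2 + 7 + 5 = 110 —(−1)→ 109
109 —HB7→ 2·7^2 + 7 + 4 —bump→ 2·8^2 + 8 + 4 = 140 —(−1)→ 139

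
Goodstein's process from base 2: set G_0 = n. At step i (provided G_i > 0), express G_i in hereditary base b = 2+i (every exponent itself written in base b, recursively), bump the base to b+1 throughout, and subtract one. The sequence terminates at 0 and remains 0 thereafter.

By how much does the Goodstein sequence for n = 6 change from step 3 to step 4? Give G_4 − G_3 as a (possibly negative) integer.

43530

G_0 = 6. HB_2(6) = 2^2 + 2. Bump = 30. G_1 = 29.
G_1 = 29. HB_3(29) = 3^3 + 2. Bump = 258. G_2 = 257.
G_2 = 257. HB_4(257) = 4^4 + 1. Bump = 3126. G_3 = 3125.
G_3 = 3125. HB_5(3125) = 5^5. Bump = 46656. G_4 = 46655.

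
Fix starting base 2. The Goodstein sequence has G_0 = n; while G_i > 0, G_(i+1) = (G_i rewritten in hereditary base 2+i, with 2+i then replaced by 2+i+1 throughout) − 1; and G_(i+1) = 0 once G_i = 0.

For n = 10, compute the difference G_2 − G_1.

[0] 10 ≡ 2^(2 + 1) + 2 (base 2). Lift 3: 84. −1: 83.
[1] 83 ≡ 3^(3 + 1) + 2 (base 3). Lift 4: 1026. −1: 1025.

942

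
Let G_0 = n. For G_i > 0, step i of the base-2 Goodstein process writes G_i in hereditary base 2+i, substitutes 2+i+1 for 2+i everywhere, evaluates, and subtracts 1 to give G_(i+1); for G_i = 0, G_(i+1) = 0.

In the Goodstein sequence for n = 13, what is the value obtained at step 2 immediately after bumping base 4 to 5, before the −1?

step 0: 13 = 2^(2 + 1) + 2^2 + 1; sub 3 for 2: 3^(3 + 1) + 3^3 + 1; = 109; G_1 = 109−1 = 108
step 1: 108 = 3^(3 + 1) + 3^3; sub 4 for 3: 4^(4 + 1) + 4^4; = 1280; G_2 = 1280−1 = 1279
step 2: 1279 = 4^(4 + 1) + 3·4^3 + 3·4^2 + 3·4 + 3; sub 5 for 4: 5^(5 + 1) + 3·5^3 + 3·5^2 + 3·5 + 3; = 16093; G_3 = 16093−1 = 16092

16093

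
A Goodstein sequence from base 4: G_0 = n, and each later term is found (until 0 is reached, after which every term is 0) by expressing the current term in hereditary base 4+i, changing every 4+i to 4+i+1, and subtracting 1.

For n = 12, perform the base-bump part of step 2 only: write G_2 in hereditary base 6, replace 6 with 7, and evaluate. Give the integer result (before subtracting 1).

(0) 12|_4 = 3·4 ↦ 3·5|_5 = 15 ⇒ 14
(1) 14|_5 = 2·5 + 4 ↦ 2·6 + 4|_6 = 16 ⇒ 15
(2) 15|_6 = 2·6 + 3 ↦ 2·7 + 3|_7 = 17 ⇒ 16

17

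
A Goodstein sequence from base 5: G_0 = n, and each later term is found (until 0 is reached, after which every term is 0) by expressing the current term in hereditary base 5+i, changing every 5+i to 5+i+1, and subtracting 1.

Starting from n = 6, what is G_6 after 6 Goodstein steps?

2

(0) 6|_5 = 5 + 1 ↦ 6 + 1|_6 = 7 ⇒ 6
(1) 6|_6 = 6 ↦ 7|_7 = 7 ⇒ 6
(2) 6|_7 = 6 ↦ 6|_8 = 6 ⇒ 5
(3) 5|_8 = 5 ↦ 5|_9 = 5 ⇒ 4
(4) 4|_9 = 4 ↦ 4|_10 = 4 ⇒ 3
(5) 3|_10 = 3 ↦ 3|_11 = 3 ⇒ 2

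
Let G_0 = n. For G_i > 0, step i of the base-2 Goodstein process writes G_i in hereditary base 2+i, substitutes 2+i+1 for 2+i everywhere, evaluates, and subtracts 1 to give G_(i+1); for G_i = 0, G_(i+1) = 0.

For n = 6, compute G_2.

G_0 = 6. HB_2(6) = 2^2 + 2. Bump = 30. G_1 = 29.
G_1 = 29. HB_3(29) = 3^3 + 2. Bump = 258. G_2 = 257.
G_2 = 257. HB_4(257) = 4^4 + 1. Bump = 3126. G_3 = 3125.

257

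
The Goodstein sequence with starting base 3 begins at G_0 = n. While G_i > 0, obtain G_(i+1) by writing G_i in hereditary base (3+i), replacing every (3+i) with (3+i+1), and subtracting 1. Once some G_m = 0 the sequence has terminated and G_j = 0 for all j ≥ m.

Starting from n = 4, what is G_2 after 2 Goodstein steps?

4

(0) 4|_3 = 3 + 1 ↦ 4 + 1|_4 = 5 ⇒ 4
(1) 4|_4 = 4 ↦ 5|_5 = 5 ⇒ 4
(2) 4|_5 = 4 ↦ 4|_6 = 4 ⇒ 3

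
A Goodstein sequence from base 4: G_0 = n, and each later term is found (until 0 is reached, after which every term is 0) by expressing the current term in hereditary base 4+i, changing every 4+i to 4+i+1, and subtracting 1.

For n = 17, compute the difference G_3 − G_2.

i=0: 17 = 4^2 + 1 (b=4); 4→5: 5^2 + 1 = 26; 26−1 = 25
i=1: 25 = 5^2 (b=5); 5→6: 6^2 = 36; 36−1 = 35
i=2: 35 = 5·6 + 5 (b=6); 6→7: 5·7 + 5 = 40; 40−1 = 39

4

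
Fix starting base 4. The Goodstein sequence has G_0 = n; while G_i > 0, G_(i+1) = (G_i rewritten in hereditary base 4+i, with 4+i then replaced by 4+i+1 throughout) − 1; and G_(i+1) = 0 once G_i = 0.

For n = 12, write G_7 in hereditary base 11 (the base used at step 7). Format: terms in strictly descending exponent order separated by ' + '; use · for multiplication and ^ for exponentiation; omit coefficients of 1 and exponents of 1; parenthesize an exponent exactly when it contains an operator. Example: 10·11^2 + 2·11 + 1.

(0) 12|_4 = 3·4 ↦ 3·5|_5 = 15 ⇒ 14
(1) 14|_5 = 2·5 + 4 ↦ 2·6 + 4|_6 = 16 ⇒ 15
(2) 15|_6 = 2·6 + 3 ↦ 2·7 + 3|_7 = 17 ⇒ 16
(3) 16|_7 = 2·7 + 2 ↦ 2·8 + 2|_8 = 18 ⇒ 17
(4) 17|_8 = 2·8 + 1 ↦ 2·9 + 1|_9 = 19 ⇒ 18
(5) 18|_9 = 2·9 ↦ 2·10|_10 = 20 ⇒ 19
(6) 19|_10 = 10 + 9 ↦ 11 + 9|_11 = 20 ⇒ 19
(7) 19|_11 = 11 + 8 ↦ 12 + 8|_12 = 20 ⇒ 19

11 + 8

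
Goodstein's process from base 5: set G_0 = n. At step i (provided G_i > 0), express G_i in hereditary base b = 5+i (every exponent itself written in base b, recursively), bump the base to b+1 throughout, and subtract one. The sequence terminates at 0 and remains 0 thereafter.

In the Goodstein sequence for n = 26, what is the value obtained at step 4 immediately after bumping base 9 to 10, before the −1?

64

base 5: 26 = 5^2 + 1; at 6: 6^2 + 1 = 37; next = 36
base 6: 36 = 6^2; at 7: 7^2 = 49; next = 48
base 7: 48 = 6·7 + 6; at 8: 6·8 + 6 = 54; next = 53
base 8: 53 = 6·8 + 5; at 9: 6·9 + 5 = 59; next = 58
base 9: 58 = 6·9 + 4; at 10: 6·10 + 4 = 64; next = 63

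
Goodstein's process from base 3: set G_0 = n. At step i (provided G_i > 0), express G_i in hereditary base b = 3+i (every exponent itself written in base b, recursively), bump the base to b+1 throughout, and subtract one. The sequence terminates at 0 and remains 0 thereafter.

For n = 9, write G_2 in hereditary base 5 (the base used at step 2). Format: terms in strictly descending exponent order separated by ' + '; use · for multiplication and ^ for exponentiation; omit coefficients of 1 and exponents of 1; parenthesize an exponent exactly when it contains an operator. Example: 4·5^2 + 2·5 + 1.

base 3: 9 = 3^2; at 4: 4^2 = 16; next = 15
base 4: 15 = 3·4 + 3; at 5: 3·5 + 3 = 18; next = 17
base 5: 17 = 3·5 + 2; at 6: 3·6 + 2 = 20; next = 19

3·5 + 2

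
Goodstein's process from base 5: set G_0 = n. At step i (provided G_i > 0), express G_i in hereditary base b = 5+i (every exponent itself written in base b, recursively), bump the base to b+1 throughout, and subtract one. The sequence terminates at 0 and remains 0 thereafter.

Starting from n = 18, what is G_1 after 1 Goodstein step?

(0) 18|_5 = 3·5 + 3 ↦ 3·6 + 3|_6 = 21 ⇒ 20
(1) 20|_6 = 3·6 + 2 ↦ 3·7 + 2|_7 = 23 ⇒ 22

20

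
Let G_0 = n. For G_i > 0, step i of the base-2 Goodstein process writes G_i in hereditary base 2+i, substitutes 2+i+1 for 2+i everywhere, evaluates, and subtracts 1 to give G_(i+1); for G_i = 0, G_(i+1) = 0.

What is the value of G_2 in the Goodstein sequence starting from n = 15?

1283

G_0 = 15. HB_2(15) = 2^(2 + 1) + 2^2 + 2 + 1. Bump = 112. G_1 = 111.
G_1 = 111. HB_3(111) = 3^(3 + 1) + 3^3 + 3. Bump = 1284. G_2 = 1283.
G_2 = 1283. HB_4(1283) = 4^(4 + 1) + 4^4 + 3. Bump = 18753. G_3 = 18752.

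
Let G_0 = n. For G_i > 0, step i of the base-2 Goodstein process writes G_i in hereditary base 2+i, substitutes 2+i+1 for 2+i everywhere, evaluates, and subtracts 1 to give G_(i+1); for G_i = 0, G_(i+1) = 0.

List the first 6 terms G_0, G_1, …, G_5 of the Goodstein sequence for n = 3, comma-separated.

3, 3, 3, 2, 1, 0

G_0 = 3. HB_2(3) = 2 + 1. Bump = 4. G_1 = 3.
G_1 = 3. HB_3(3) = 3. Bump = 4. G_2 = 3.
G_2 = 3. HB_4(3) = 3. Bump = 3. G_3 = 2.
G_3 = 2. HB_5(2) = 2. Bump = 2. G_4 = 1.
G_4 = 1. HB_6(1) = 1. Bump = 1. G_5 = 0.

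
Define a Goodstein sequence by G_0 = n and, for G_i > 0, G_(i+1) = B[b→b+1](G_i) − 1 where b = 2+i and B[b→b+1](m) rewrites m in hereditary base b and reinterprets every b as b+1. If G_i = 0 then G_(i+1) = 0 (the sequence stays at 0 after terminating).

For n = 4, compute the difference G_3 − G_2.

i=0: 4 = 2^2 (b=2); 2→3: 3^3 = 27; 27−1 = 26
i=1: 26 = 2·3^2 + 2·3 + 2 (b=3); 3→4: 2·4^2 + 2·4 + 2 = 42; 42−1 = 41
i=2: 41 = 2·4^2 + 2·4 + 1 (b=4); 4→5: 2·5^2 + 2·5 + 1 = 61; 61−1 = 60

19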